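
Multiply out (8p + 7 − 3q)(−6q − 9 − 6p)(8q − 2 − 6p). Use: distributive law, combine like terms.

−348pq² − 762pq − 204p²q + 606p + 780p² + 288p³ − 156q² − 474q + 126 + 144q³

(8p + 7 − 3q)(−6q − 9 − 6p)(8q − 2 − 6p)
= (−48pq − 72p − 48p² − 42q − 63 − 42p + 18q² + 27q + 18pq)(8q − 2 − 6p)    [distributive law]
= (−30pq − 114p − 48p² − 15q − 63 + 18q²)(8q − 2 − 6p)    [combine like terms]
= −240pq² + 60pq + 180p²q − 912pq + 228p + 684p² − 384p²q + 96p² + 288p³ − 120q² + 30q + 90pq − 504q + 126 + 378p + 144q³ − 36q² − 108pq²    [distributive law]
= −348pq² − 762pq − 204p²q + 606p + 780p² + 288p³ − 156q² − 474q + 126 + 144q³    [combine like terms]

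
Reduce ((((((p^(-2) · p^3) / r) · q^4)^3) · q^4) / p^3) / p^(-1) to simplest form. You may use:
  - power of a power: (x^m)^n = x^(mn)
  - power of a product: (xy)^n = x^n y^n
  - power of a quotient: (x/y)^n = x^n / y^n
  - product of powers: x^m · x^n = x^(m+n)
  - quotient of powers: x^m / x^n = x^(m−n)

((((((p^(-2) · p^3) / r) · q^4)^3) · q^4) / p^3) / p^(-1)
= ((((((p^(-2) · p^3) / r)^3) · ((q^4)^3)) · q^4) / p^3) / p^(-1)    [power of a product]
= ((((((p^(-2) · p^3)^3) / (r^3)) · ((q^4)^3)) · q^4) / p^3) / p^(-1)    [power of a quotient]
= (((((((p^(-2))^3) · ((p^3)^3)) / (r^3)) · ((q^4)^3)) · q^4) / p^3) / p^(-1)    [power of a product]
= (((((p^(-6) · ((p^3)^3)) / (r^3)) · ((q^4)^3)) · q^4) / p^3) / p^(-1)    [power of a power]
= (((((p^(-6) · p^9) / (r^3)) · ((q^4)^3)) · q^4) / p^3) / p^(-1)    [power of a power]
= ((((p^3 / (r^3)) · ((q^4)^3)) · q^4) / p^3) / p^(-1)    [product of powers]
= ((((p^3 / r^3) · q^12) · q^4) / p^3) / p^(-1)    [power of a power]
= p·q^16·r^(-3)    [quotient of powers; product of powers]

p·q^16·r^(-3)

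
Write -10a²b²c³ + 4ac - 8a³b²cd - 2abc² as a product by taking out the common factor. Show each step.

2ac(-5ab²c² + 2 - 4a²b²d - bc)

-10a²b²c³ + 4ac - 8a³b²cd - 2abc²
= 2(-5a²b²c³ + 2ac - 4a³b²cd - abc²)    [factor out 2]
= 2ac(-5ab²c² + 2 - 4a²b²d - bc)    [factor out ac]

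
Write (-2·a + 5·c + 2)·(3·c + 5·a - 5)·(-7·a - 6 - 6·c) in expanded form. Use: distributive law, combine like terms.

(-2·a + 5·c + 2)·(3·c + 5·a - 5)·(-7·a - 6 - 6·c)
= (-6·a·c - 10·a^2 + 10·a + 15·c^2 + 25·a·c - 25·c + 6·c + 10·a - 10)·(-7·a - 6 - 6·c)    [distributive law]
= (19·a·c - 10·a^2 + 20·a + 15·c^2 - 19·c - 10)·(-7·a - 6 - 6·c)    [combine like terms]
= -133·a^2·c - 114·a·c - 114·a·c^2 + 70·a^3 + 60·a^2 + 60·a^2·c - 140·a^2 - 120·a - 120·a·c - 105·a·c^2 - 90·c^2 - 90·c^3 + 133·a·c + 114·c + 114·c^2 + 70·a + 60 + 60·c    [distributive law]
= -73·a^2·c - 101·a·c - 219·a·c^2 + 70·a^3 - 80·a^2 - 50·a + 24·c^2 - 90·c^3 + 174·c + 60    [combine like terms]

-73·a^2·c - 101·a·c - 219·a·c^2 + 70·a^3 - 80·a^2 - 50·a + 24·c^2 - 90·c^3 + 174·c + 60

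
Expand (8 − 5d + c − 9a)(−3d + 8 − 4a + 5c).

(8 − 5d + c − 9a)(−3d + 8 − 4a + 5c)
= −24d + 64 − 32a + 40c + 15d² − 40d + 20ad − 25cd − 3cd + 8c − 4ac + 5c² + 27ad − 72a + 36a² − 45ac    [distributive law]
= −64d + 64 − 104a + 48c + 15d² + 47ad − 28cd − 49ac + 5c² + 36a²    [combine like terms]

−64d + 64 − 104a + 48c + 15d² + 47ad − 28cd − 49ac + 5c² + 36a²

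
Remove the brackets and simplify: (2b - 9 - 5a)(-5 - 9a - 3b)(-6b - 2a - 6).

-66b² - 652ab - 372b + 30ab² - 264a²b + 36b³ - 726a - 270 - 482a² - 90a³

(2b - 9 - 5a)(-5 - 9a - 3b)(-6b - 2a - 6)
= (-10b - 18ab - 6b² + 45 + 81a + 27b + 25a + 45a² + 15ab)(-6b - 2a - 6)    [distributive law]
= (17b - 3ab - 6b² + 45 + 106a + 45a²)(-6b - 2a - 6)    [combine like terms]
= -102b² - 34ab - 102b + 18ab² + 6a²b + 18ab + 36b³ + 12ab² + 36b² - 270b - 90a - 270 - 636ab - 212a² - 636a - 270a²b - 90a³ - 270a²    [distributive law]
= -66b² - 652ab - 372b + 30ab² - 264a²b + 36b³ - 726a - 270 - 482a² - 90a³    [combine like terms]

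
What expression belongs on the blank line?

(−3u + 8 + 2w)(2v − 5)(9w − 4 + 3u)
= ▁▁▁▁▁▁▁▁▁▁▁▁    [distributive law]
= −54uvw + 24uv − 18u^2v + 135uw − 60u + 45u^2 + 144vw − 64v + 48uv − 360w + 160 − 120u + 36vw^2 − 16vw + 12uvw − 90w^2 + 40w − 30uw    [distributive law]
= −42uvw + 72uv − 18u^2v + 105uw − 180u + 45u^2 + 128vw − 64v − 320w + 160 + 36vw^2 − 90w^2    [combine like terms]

By distributive law:

(−6uv + 15u + 16v − 40 + 4vw − 10w)(9w − 4 + 3u)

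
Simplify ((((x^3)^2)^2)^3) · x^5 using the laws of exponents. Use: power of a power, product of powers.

x^41

((((x^3)^2)^2)^3) · x^5
= (((x^3)^2)^6) · x^5    [power of a power]
= ((x^3)^12) · x^5    [power of a power]
= x^36 · x^5    [power of a power]
= x^41    [product of powers]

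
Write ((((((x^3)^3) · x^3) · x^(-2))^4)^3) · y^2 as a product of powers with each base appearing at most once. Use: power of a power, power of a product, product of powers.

x^120·y^2

((((((x^3)^3) · x^3) · x^(-2))^4)^3) · y^2
= (((((x^3)^3) · x^3) · x^(-2))^12) · y^2    [power of a power]
= (((((x^3)^3) · x^3)^12) · ((x^(-2))^12)) · y^2    [power of a product]
= (((((x^3)^3)^12) · ((x^3)^12)) · ((x^(-2))^12)) · y^2    [power of a product]
= ((((x^3)^36) · ((x^3)^12)) · ((x^(-2))^12)) · y^2    [power of a power]
= ((x^108 · ((x^3)^12)) · ((x^(-2))^12)) · y^2    [power of a power]
= ((x^108 · x^36) · ((x^(-2))^12)) · y^2    [power of a power]
= (x^144 · ((x^(-2))^12)) · y^2    [product of powers]
= (x^144 · x^(-24)) · y^2    [power of a power]
= x^120 · y^2    [product of powers]
= x^120·y^2    [rearrange]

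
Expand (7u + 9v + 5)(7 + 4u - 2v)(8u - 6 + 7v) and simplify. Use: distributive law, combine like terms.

(7u + 9v + 5)(7 + 4u - 2v)(8u - 6 + 7v)
= (49u + 28u² - 14uv + 63v + 36uv - 18v² + 35 + 20u - 10v)(8u - 6 + 7v)    [distributive law]
= (69u + 28u² + 22uv + 53v - 18v² + 35)(8u - 6 + 7v)    [combine like terms]
= 552u² - 414u + 483uv + 224u³ - 168u² + 196u²v + 176u²v - 132uv + 154uv² + 424uv - 318v + 371v² - 144uv² + 108v² - 126v³ + 280u - 210 + 245v    [distributive law]
= 384u² - 134u + 775uv + 224u³ + 372u²v + 10uv² - 73v + 479v² - 126v³ - 210    [combine like terms]

384u² - 134u + 775uv + 224u³ + 372u²v + 10uv² - 73v + 479v² - 126v³ - 210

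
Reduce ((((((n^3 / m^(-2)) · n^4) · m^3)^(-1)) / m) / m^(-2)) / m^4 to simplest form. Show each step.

m^(-8)n^(-7)

((((((n^3 / m^(-2)) · n^4) · m^3)^(-1)) / m) / m^(-2)) / m^4
= ((((((n^3 / m^(-2)) · n^4)^(-1)) · ((m^3)^(-1))) / m) / m^(-2)) / m^4    [power of a product]
= ((((((n^3 / m^(-2))^(-1)) · ((n^4)^(-1))) · ((m^3)^(-1))) / m) / m^(-2)) / m^4    [power of a product]
= (((((((n^3)^(-1)) / ((m^(-2))^(-1))) · ((n^4)^(-1))) · ((m^3)^(-1))) / m) / m^(-2)) / m^4    [power of a quotient]
= (((((n^(-3) / ((m^(-2))^(-1))) · ((n^4)^(-1))) · ((m^3)^(-1))) / m) / m^(-2)) / m^4    [power of a power]
= (((((n^(-3) / m^2) · ((n^4)^(-1))) · ((m^3)^(-1))) / m) / m^(-2)) / m^4    [power of a power]
= (((((n^(-3) / m^2) · n^(-4)) · ((m^3)^(-1))) / m) / m^(-2)) / m^4    [power of a power]
= (((((n^(-3) / m^2) · n^(-4)) · m^(-3)) / m) / m^(-2)) / m^4    [power of a power]
= m^(-8)n^(-7)    [quotient of powers; product of powers]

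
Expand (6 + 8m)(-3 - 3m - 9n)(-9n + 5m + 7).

-216n - 384m - 126 - 396mn - 378m^2 + 486n^2 - 144m^2n - 120m^3 + 648mn^2

(6 + 8m)(-3 - 3m - 9n)(-9n + 5m + 7)
= (-18 - 18m - 54n - 24m - 24m^2 - 72mn)(-9n + 5m + 7)    [distributive law]
= (-18 - 42m - 54n - 24m^2 - 72mn)(-9n + 5m + 7)    [combine like terms]
= 162n - 90m - 126 + 378mn - 210m^2 - 294m + 486n^2 - 270mn - 378n + 216m^2n - 120m^3 - 168m^2 + 648mn^2 - 360m^2n - 504mn    [distributive law]
= -216n - 384m - 126 - 396mn - 378m^2 + 486n^2 - 144m^2n - 120m^3 + 648mn^2    [combine like terms]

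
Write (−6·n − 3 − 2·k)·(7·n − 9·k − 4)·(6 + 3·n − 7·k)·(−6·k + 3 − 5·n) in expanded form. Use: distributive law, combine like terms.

1080·k·n² − 999·n² + 837·n³ − 1314·k·n³ + 630·n⁴ − 1354·k²·n² − 1937·k²·n + 18·k·n + 1986·k³·n − 198·n − 1167·k² − 54·k + 444·k³ + 216 + 756·k⁴

(−6·n − 3 − 2·k)·(7·n − 9·k − 4)·(6 + 3·n − 7·k)·(−6·k + 3 − 5·n)
= (−42·n² + 54·k·n + 24·n − 21·n + 27·k + 12 − 14·k·n + 18·k² + 8·k)·(6 + 3·n − 7·k)·(−6·k + 3 − 5·n)    [distributive law]
= (−42·n² + 40·k·n + 3·n + 35·k + 12 + 18·k²)·(6 + 3·n − 7·k)·(−6·k + 3 − 5·n)    [combine like terms]
= (−252·n² − 126·n³ + 294·k·n² + 240·k·n + 120·k·n² − 280·k²·n + 18·n + 9·n² − 21·k·n + 210·k + 105·k·n − 245·k² + 72 + 36·n − 84·k + 108·k² + 54·k²·n − 126·k³)·(−6·k + 3 − 5·n)    [distributive law]
= (−243·n² − 126·n³ + 414·k·n² + 324·k·n − 226·k²·n + 54·n + 126·k − 137·k² + 72 − 126·k³)·(−6·k + 3 − 5·n)    [combine like terms]
= 1458·k·n² − 729·n² + 1215·n³ + 756·k·n³ − 378·n³ + 630·n⁴ − 2484·k²·n² + 1242·k·n² − 2070·k·n³ − 1944·k²·n + 972·k·n − 1620·k·n² + 1356·k³·n − 678·k²·n + 1130·k²·n² − 324·k·n + 162·n − 270·n² − 756·k² + 378·k − 630·k·n + 822·k³ − 411·k² + 685·k²·n − 432·k + 216 − 360·n + 756·k⁴ − 378·k³ + 630·k³·n    [distributive law]
= 1080·k·n² − 999·n² + 837·n³ − 1314·k·n³ + 630·n⁴ − 1354·k²·n² − 1937·k²·n + 18·k·n + 1986·k³·n − 198·n − 1167·k² − 54·k + 444·k³ + 216 + 756·k⁴    [combine like terms]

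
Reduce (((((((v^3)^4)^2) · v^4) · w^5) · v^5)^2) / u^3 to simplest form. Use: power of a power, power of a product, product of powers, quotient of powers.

(((((((v^3)^4)^2) · v^4) · w^5) · v^5)^2) / u^3
= (((((((v^3)^4)^2) · v^4) · w^5)^2) · ((v^5)^2)) / u^3    [power of a product]
= (((((((v^3)^4)^2) · v^4)^2) · ((w^5)^2)) · ((v^5)^2)) / u^3    [power of a product]
= (((((((v^3)^4)^2)^2) · ((v^4)^2)) · ((w^5)^2)) · ((v^5)^2)) / u^3    [power of a product]
= ((((((v^3)^4)^4) · ((v^4)^2)) · ((w^5)^2)) · ((v^5)^2)) / u^3    [power of a power]
= (((((v^3)^16) · ((v^4)^2)) · ((w^5)^2)) · ((v^5)^2)) / u^3    [power of a power]
= (((v^48 · ((v^4)^2)) · ((w^5)^2)) · ((v^5)^2)) / u^3    [power of a power]
= (((v^48 · v^8) · ((w^5)^2)) · ((v^5)^2)) / u^3    [power of a power]
= ((v^56 · ((w^5)^2)) · ((v^5)^2)) / u^3    [product of powers]
= ((v^56 · w^10) · ((v^5)^2)) / u^3    [power of a power]
= ((v^56 · w^10) · v^10) / u^3    [power of a power]
= u^(-3)v^66w^10    [quotient of powers; product of powers]

u^(-3)v^66w^10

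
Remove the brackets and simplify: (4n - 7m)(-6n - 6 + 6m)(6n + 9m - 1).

-144n^3 + 180mn^2 - 120n^2 - 30mn + 24n + 342m^2n + 420m^2 - 42m - 378m^3

(4n - 7m)(-6n - 6 + 6m)(6n + 9m - 1)
= (-24n^2 - 24n + 24mn + 42mn + 42m - 42m^2)(6n + 9m - 1)    [distributive law]
= (-24n^2 - 24n + 66mn + 42m - 42m^2)(6n + 9m - 1)    [combine like terms]
= -144n^3 - 216mn^2 + 24n^2 - 144n^2 - 216mn + 24n + 396mn^2 + 594m^2n - 66mn + 252mn + 378m^2 - 42m - 252m^2n - 378m^3 + 42m^2    [distributive law]
= -144n^3 + 180mn^2 - 120n^2 - 30mn + 24n + 342m^2n + 420m^2 - 42m - 378m^3    [combine like terms]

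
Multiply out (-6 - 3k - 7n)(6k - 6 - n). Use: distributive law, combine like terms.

-18k + 36 + 48n - 18k^2 - 39kn + 7n^2

(-6 - 3k - 7n)(6k - 6 - n)
= -36k + 36 + 6n - 18k^2 + 18k + 3kn - 42kn + 42n + 7n^2    [distributive law]
= -18k + 36 + 48n - 18k^2 - 39kn + 7n^2    [combine like terms]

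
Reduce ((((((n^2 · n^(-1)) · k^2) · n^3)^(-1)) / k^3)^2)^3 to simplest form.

k^(-30)n^(-24)

((((((n^2 · n^(-1)) · k^2) · n^3)^(-1)) / k^3)^2)^3
= (((((n^2 · n^(-1)) · k^2) · n^3)^(-1)) / k^3)^6    [power of a power]
= (((((n^2 · n^(-1)) · k^2) · n^3)^(-1))^6) / ((k^3)^6)    [power of a quotient]
= ((((n^2 · n^(-1)) · k^2) · n^3)^(-6)) / ((k^3)^6)    [power of a power]
= ((((n^2 · n^(-1)) · k^2)^(-6)) · ((n^3)^(-6))) / ((k^3)^6)    [power of a product]
= ((((n^2 · n^(-1))^(-6)) · ((k^2)^(-6))) · ((n^3)^(-6))) / ((k^3)^6)    [power of a product]
= (((((n^2)^(-6)) · ((n^(-1))^(-6))) · ((k^2)^(-6))) · ((n^3)^(-6))) / ((k^3)^6)    [power of a product]
= (((n^(-12) · ((n^(-1))^(-6))) · ((k^2)^(-6))) · ((n^3)^(-6))) / ((k^3)^6)    [power of a power]
= (((n^(-12) · n^6) · ((k^2)^(-6))) · ((n^3)^(-6))) / ((k^3)^6)    [power of a power]
= ((n^(-6) · ((k^2)^(-6))) · ((n^3)^(-6))) / ((k^3)^6)    [product of powers]
= ((n^(-6) · k^(-12)) · ((n^3)^(-6))) / ((k^3)^6)    [power of a power]
= ((n^(-6) · k^(-12)) · n^(-18)) / ((k^3)^6)    [power of a power]
= ((n^(-6) · k^(-12)) · n^(-18)) / k^18    [power of a power]
= k^(-30)n^(-24)    [quotient of powers; product of powers]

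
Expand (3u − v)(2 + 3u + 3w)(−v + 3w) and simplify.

(3u − v)(2 + 3u + 3w)(−v + 3w)
= (6u + 9u^2 + 9uw − 2v − 3uv − 3vw)(−v + 3w)    [distributive law]
= −6uv + 18uw − 9u^2v + 27u^2w − 9uvw + 27uw^2 + 2v^2 − 6vw + 3uv^2 − 9uvw + 3v^2w − 9vw^2    [distributive law]
= −6uv + 18uw − 9u^2v + 27u^2w − 18uvw + 27uw^2 + 2v^2 − 6vw + 3uv^2 + 3v^2w − 9vw^2    [combine like terms]

−6uv + 18uw − 9u^2v + 27u^2w − 18uvw + 27uw^2 + 2v^2 − 6vw + 3uv^2 + 3v^2w − 9vw^2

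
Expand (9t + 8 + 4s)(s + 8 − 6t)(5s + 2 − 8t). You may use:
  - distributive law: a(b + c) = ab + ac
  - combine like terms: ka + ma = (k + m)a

−107s^2t − 230st − 150st^2 − 464t − 300t^2 + 432t^3 + 208s^2 + 400s + 128 + 20s^3

(9t + 8 + 4s)(s + 8 − 6t)(5s + 2 − 8t)
= (9st + 72t − 54t^2 + 8s + 64 − 48t + 4s^2 + 32s − 24st)(5s + 2 − 8t)    [distributive law]
= (−15st + 24t − 54t^2 + 40s + 64 + 4s^2)(5s + 2 − 8t)    [combine like terms]
= −75s^2t − 30st + 120st^2 + 120st + 48t − 192t^2 − 270st^2 − 108t^2 + 432t^3 + 200s^2 + 80s − 320st + 320s + 128 − 512t + 20s^3 + 8s^2 − 32s^2t    [distributive law]
= −107s^2t − 230st − 150st^2 − 464t − 300t^2 + 432t^3 + 208s^2 + 400s + 128 + 20s^3    [combine like terms]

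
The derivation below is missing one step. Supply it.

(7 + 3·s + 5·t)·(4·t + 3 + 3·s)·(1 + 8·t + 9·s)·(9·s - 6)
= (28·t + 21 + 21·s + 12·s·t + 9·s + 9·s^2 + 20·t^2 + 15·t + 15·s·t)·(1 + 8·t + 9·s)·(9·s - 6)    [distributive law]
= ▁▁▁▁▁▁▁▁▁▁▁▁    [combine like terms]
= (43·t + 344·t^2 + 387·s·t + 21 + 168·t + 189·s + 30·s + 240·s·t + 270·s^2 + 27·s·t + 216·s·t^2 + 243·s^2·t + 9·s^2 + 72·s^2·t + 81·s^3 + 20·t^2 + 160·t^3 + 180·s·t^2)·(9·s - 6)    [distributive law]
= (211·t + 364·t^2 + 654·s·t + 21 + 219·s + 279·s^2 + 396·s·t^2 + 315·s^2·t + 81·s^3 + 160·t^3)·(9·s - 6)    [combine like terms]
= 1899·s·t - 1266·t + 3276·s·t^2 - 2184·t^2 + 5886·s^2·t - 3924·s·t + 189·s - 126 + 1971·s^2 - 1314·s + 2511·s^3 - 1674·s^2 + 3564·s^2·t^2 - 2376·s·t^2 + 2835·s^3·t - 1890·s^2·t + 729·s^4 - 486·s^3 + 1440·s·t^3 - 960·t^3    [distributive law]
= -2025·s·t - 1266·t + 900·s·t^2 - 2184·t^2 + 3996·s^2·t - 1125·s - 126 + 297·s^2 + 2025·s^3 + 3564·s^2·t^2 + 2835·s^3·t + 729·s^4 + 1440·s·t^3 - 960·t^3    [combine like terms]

By combine like terms:

(43·t + 21 + 30·s + 27·s·t + 9·s^2 + 20·t^2)·(1 + 8·t + 9·s)·(9·s - 6)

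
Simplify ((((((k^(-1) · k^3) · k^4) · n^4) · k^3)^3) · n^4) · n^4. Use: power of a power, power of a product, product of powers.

((((((k^(-1) · k^3) · k^4) · n^4) · k^3)^3) · n^4) · n^4
= ((((((k^(-1) · k^3) · k^4) · n^4)^3) · ((k^3)^3)) · n^4) · n^4    [power of a product]
= ((((((k^(-1) · k^3) · k^4)^3) · ((n^4)^3)) · ((k^3)^3)) · n^4) · n^4    [power of a product]
= ((((((k^(-1) · k^3)^3) · ((k^4)^3)) · ((n^4)^3)) · ((k^3)^3)) · n^4) · n^4    [power of a product]
= (((((((k^(-1))^3) · ((k^3)^3)) · ((k^4)^3)) · ((n^4)^3)) · ((k^3)^3)) · n^4) · n^4    [power of a product]
= (((((k^(-3) · ((k^3)^3)) · ((k^4)^3)) · ((n^4)^3)) · ((k^3)^3)) · n^4) · n^4    [power of a power]
= (((((k^(-3) · k^9) · ((k^4)^3)) · ((n^4)^3)) · ((k^3)^3)) · n^4) · n^4    [power of a power]
= ((((k^6 · ((k^4)^3)) · ((n^4)^3)) · ((k^3)^3)) · n^4) · n^4    [product of powers]
= ((((k^6 · k^12) · ((n^4)^3)) · ((k^3)^3)) · n^4) · n^4    [power of a power]
= (((k^18 · ((n^4)^3)) · ((k^3)^3)) · n^4) · n^4    [product of powers]
= (((k^18 · n^12) · ((k^3)^3)) · n^4) · n^4    [power of a power]
= (((k^18 · n^12) · k^9) · n^4) · n^4    [power of a power]
= k^27n^20    [product of powers]

k^27n^20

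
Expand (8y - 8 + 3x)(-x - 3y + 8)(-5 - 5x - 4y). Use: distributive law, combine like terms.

(8y - 8 + 3x)(-x - 3y + 8)(-5 - 5x - 4y)
= (-8xy - 24y^2 + 64y + 8x + 24y - 64 - 3x^2 - 9xy + 24x)(-5 - 5x - 4y)    [distributive law]
= (-17xy - 24y^2 + 88y + 32x - 64 - 3x^2)(-5 - 5x - 4y)    [combine like terms]
= 85xy + 85x^2y + 68xy^2 + 120y^2 + 120xy^2 + 96y^3 - 440y - 440xy - 352y^2 - 160x - 160x^2 - 128xy + 320 + 320x + 256y + 15x^2 + 15x^3 + 12x^2y    [distributive law]
= -483xy + 97x^2y + 188xy^2 - 232y^2 + 96y^3 - 184y + 160x - 145x^2 + 320 + 15x^3    [combine like terms]

-483xy + 97x^2y + 188xy^2 - 232y^2 + 96y^3 - 184y + 160x - 145x^2 + 320 + 15x^3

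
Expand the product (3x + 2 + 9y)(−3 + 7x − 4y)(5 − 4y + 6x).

(3x + 2 + 9y)(−3 + 7x − 4y)(5 − 4y + 6x)
= (−9x + 21x^2 − 12xy − 6 + 14x − 8y − 27y + 63xy − 36y^2)(5 − 4y + 6x)    [distributive law]
= (5x + 21x^2 + 51xy − 6 − 35y − 36y^2)(5 − 4y + 6x)    [combine like terms]
= 25x − 20xy + 30x^2 + 105x^2 − 84x^2y + 126x^3 + 255xy − 204xy^2 + 306x^2y − 30 + 24y − 36x − 175y + 140y^2 − 210xy − 180y^2 + 144y^3 − 216xy^2    [distributive law]
= −11x + 25xy + 135x^2 + 222x^2y + 126x^3 − 420xy^2 − 30 − 151y − 40y^2 + 144y^3    [combine like terms]

−11x + 25xy + 135x^2 + 222x^2y + 126x^3 − 420xy^2 − 30 − 151y − 40y^2 + 144y^3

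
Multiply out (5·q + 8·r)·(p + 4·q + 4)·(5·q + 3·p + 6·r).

(5·q + 8·r)·(p + 4·q + 4)·(5·q + 3·p + 6·r)
= (5·p·q + 20·q^2 + 20·q + 8·p·r + 32·q·r + 32·r)·(5·q + 3·p + 6·r)    [distributive law]
= 25·p·q^2 + 15·p^2·q + 30·p·q·r + 100·q^3 + 60·p·q^2 + 120·q^2·r + 100·q^2 + 60·p·q + 120·q·r + 40·p·q·r + 24·p^2·r + 48·p·r^2 + 160·q^2·r + 96·p·q·r + 192·q·r^2 + 160·q·r + 96·p·r + 192·r^2    [distributive law]
= 85·p·q^2 + 15·p^2·q + 166·p·q·r + 100·q^3 + 280·q^2·r + 100·q^2 + 60·p·q + 280·q·r + 24·p^2·r + 48·p·r^2 + 192·q·r^2 + 96·p·r + 192·r^2    [combine like terms]

85·p·q^2 + 15·p^2·q + 166·p·q·r + 100·q^3 + 280·q^2·r + 100·q^2 + 60·p·q + 280·q·r + 24·p^2·r + 48·p·r^2 + 192·q·r^2 + 96·p·r + 192·r^2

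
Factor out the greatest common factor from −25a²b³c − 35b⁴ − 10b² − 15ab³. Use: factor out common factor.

5b²(−5a²bc − 7b² − 2 − 3ab)

−25a²b³c − 35b⁴ − 10b² − 15ab³
= 5(−5a²b³c − 7b⁴ − 2b² − 3ab³)    [factor out 5]
= 5b²(−5a²bc − 7b² − 2 − 3ab)    [factor out b²]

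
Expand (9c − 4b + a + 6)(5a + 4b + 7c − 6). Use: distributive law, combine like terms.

(9c − 4b + a + 6)(5a + 4b + 7c − 6)
= 45ac + 36bc + 63c^2 − 54c − 20ab − 16b^2 − 28bc + 24b + 5a^2 + 4ab + 7ac − 6a + 30a + 24b + 42c − 36    [distributive law]
= 52ac + 8bc + 63c^2 − 12c − 16ab − 16b^2 + 48b + 5a^2 + 24a − 36    [combine like terms]

52ac + 8bc + 63c^2 − 12c − 16ab − 16b^2 + 48b + 5a^2 + 24a − 36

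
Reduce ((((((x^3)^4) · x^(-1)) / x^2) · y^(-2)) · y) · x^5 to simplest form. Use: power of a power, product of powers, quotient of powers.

x^14y^(-1)

((((((x^3)^4) · x^(-1)) / x^2) · y^(-2)) · y) · x^5
= ((((x^12 · x^(-1)) / x^2) · y^(-2)) · y) · x^5    [power of a power]
= (((x^11 / x^2) · y^(-2)) · y) · x^5    [product of powers]
= ((x^9 · y^(-2)) · y) · x^5    [quotient of powers]
= x^14y^(-1)    [product of powers]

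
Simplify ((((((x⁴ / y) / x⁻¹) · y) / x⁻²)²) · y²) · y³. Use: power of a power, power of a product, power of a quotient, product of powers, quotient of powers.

x¹⁴·y⁵

((((((x⁴ / y) / x⁻¹) · y) / x⁻²)²) · y²) · y³
= ((((((x⁴ / y) / x⁻¹) · y)²) / ((x⁻²)²)) · y²) · y³    [power of a quotient]
= ((((((x⁴ / y) / x⁻¹)²) · (y²)) / ((x⁻²)²)) · y²) · y³    [power of a product]
= ((((((x⁴ / y)²) / ((x⁻¹)²)) · (y²)) / ((x⁻²)²)) · y²) · y³    [power of a quotient]
= (((((((x⁴)²) / (y²)) / ((x⁻¹)²)) · (y²)) / ((x⁻²)²)) · y²) · y³    [power of a quotient]
= (((((x⁸ / (y²)) / ((x⁻¹)²)) · (y²)) / ((x⁻²)²)) · y²) · y³    [power of a power]
= (((((x⁸ / y²) / x⁻²) · (y²)) / ((x⁻²)²)) · y²) · y³    [power of a power]
= (((((x⁸ / y²) / x⁻²) · y²) / x⁻⁴) · y²) · y³    [power of a power]
= x¹⁴·y⁵    [quotient of powers; product of powers]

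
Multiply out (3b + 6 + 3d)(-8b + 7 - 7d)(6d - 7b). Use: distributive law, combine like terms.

171b^2d + 168b^3 - 15bd + 189b^2 - 123bd^2 + 252d - 294b - 126d^2 - 126d^3

(3b + 6 + 3d)(-8b + 7 - 7d)(6d - 7b)
= (-24b^2 + 21b - 21bd - 48b + 42 - 42d - 24bd + 21d - 21d^2)(6d - 7b)    [distributive law]
= (-24b^2 - 27b - 45bd + 42 - 21d - 21d^2)(6d - 7b)    [combine like terms]
= -144b^2d + 168b^3 - 162bd + 189b^2 - 270bd^2 + 315b^2d + 252d - 294b - 126d^2 + 147bd - 126d^3 + 147bd^2    [distributive law]
= 171b^2d + 168b^3 - 15bd + 189b^2 - 123bd^2 + 252d - 294b - 126d^2 - 126d^3    [combine like terms]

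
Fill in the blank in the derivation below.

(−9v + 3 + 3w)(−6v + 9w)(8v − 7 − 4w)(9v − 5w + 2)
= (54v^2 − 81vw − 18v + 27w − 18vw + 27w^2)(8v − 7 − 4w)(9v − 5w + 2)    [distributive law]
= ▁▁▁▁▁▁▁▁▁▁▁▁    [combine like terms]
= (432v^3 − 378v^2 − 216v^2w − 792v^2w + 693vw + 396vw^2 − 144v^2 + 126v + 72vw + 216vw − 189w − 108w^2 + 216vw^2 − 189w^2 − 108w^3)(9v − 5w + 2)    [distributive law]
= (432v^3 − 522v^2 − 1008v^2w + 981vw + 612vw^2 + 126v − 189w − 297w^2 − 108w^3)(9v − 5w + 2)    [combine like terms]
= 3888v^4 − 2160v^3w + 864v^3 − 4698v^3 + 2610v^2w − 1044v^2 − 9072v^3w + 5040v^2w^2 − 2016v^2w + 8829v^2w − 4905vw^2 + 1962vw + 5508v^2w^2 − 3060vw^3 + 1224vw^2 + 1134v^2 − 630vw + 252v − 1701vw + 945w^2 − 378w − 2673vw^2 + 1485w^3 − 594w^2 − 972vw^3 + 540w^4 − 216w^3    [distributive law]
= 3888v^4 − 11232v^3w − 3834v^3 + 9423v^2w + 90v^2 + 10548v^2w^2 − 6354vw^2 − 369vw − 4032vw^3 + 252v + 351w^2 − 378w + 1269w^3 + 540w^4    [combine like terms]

After combine like terms, the bracketed line is:

(54v^2 − 99vw − 18v + 27w + 27w^2)(8v − 7 − 4w)(9v − 5w + 2)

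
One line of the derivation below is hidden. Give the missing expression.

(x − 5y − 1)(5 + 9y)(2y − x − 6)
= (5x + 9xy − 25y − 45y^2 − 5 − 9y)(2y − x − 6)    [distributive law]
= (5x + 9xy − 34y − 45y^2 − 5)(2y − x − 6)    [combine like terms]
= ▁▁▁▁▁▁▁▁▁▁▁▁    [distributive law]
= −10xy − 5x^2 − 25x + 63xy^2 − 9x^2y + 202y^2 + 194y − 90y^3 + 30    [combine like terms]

After distributive law, the bracketed line is:

10xy − 5x^2 − 30x + 18xy^2 − 9x^2y − 54xy − 68y^2 + 34xy + 204y − 90y^3 + 45xy^2 + 270y^2 − 10y + 5x + 30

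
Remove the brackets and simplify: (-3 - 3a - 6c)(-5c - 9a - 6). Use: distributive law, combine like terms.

(-3 - 3a - 6c)(-5c - 9a - 6)
= 15c + 27a + 18 + 15ac + 27a² + 18a + 30c² + 54ac + 36c    [distributive law]
= 51c + 45a + 18 + 69ac + 27a² + 30c²    [combine like terms]

51c + 45a + 18 + 69ac + 27a² + 30c²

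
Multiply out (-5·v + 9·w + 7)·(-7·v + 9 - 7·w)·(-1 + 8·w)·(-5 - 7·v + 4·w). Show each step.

-483·v^2 + 245·v^3 + 3528·v^2·w - 1960·v^3·w + 2688·v^2·w^2 - 29·v + 692·v·w - 4009·v·w^2 + 2632·v·w^3 - 2612·w + 293·w^2 + 3796·w^3 - 2016·w^4 + 315

(-5·v + 9·w + 7)·(-7·v + 9 - 7·w)·(-1 + 8·w)·(-5 - 7·v + 4·w)
= (35·v^2 - 45·v + 35·v·w - 63·v·w + 81·w - 63·w^2 - 49·v + 63 - 49·w)·(-1 + 8·w)·(-5 - 7·v + 4·w)    [distributive law]
= (35·v^2 - 94·v - 28·v·w + 32·w - 63·w^2 + 63)·(-1 + 8·w)·(-5 - 7·v + 4·w)    [combine like terms]
= (-35·v^2 + 280·v^2·w + 94·v - 752·v·w + 28·v·w - 224·v·w^2 - 32·w + 256·w^2 + 63·w^2 - 504·w^3 - 63 + 504·w)·(-5 - 7·v + 4·w)    [distributive law]
= (-35·v^2 + 280·v^2·w + 94·v - 724·v·w - 224·v·w^2 + 472·w + 319·w^2 - 504·w^3 - 63)·(-5 - 7·v + 4·w)    [combine like terms]
= 175·v^2 + 245·v^3 - 140·v^2·w - 1400·v^2·w - 1960·v^3·w + 1120·v^2·w^2 - 470·v - 658·v^2 + 376·v·w + 3620·v·w + 5068·v^2·w - 2896·v·w^2 + 1120·v·w^2 + 1568·v^2·w^2 - 896·v·w^3 - 2360·w - 3304·v·w + 1888·w^2 - 1595·w^2 - 2233·v·w^2 + 1276·w^3 + 2520·w^3 + 3528·v·w^3 - 2016·w^4 + 315 + 441·v - 252·w    [distributive law]
= -483·v^2 + 245·v^3 + 3528·v^2·w - 1960·v^3·w + 2688·v^2·w^2 - 29·v + 692·v·w - 4009·v·w^2 + 2632·v·w^3 - 2612·w + 293·w^2 + 3796·w^3 - 2016·w^4 + 315    [combine like terms]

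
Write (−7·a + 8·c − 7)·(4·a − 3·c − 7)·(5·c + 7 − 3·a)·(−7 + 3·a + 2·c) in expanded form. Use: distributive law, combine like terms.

3318·a^2·c − 729·a^3·c + 413·a^2·c^2 + 1813·a^2 − 1365·a^3 + 252·a^4 − 2226·a·c^2 + 314·a·c^3 − 4067·a·c + 154·c^3 − 240·c^4 + 2401·c^2 − 2401 + 1029·a + 686·c

(−7·a + 8·c − 7)·(4·a − 3·c − 7)·(5·c + 7 − 3·a)·(−7 + 3·a + 2·c)
= (−28·a^2 + 21·a·c + 49·a + 32·a·c − 24·c^2 − 56·c − 28·a + 21·c + 49)·(5·c + 7 − 3·a)·(−7 + 3·a + 2·c)    [distributive law]
= (−28·a^2 + 53·a·c + 21·a − 24·c^2 − 35·c + 49)·(5·c + 7 − 3·a)·(−7 + 3·a + 2·c)    [combine like terms]
= (−140·a^2·c − 196·a^2 + 84·a^3 + 265·a·c^2 + 371·a·c − 159·a^2·c + 105·a·c + 147·a − 63·a^2 − 120·c^3 − 168·c^2 + 72·a·c^2 − 175·c^2 − 245·c + 105·a·c + 245·c + 343 − 147·a)·(−7 + 3·a + 2·c)    [distributive law]
= (−299·a^2·c − 259·a^2 + 84·a^3 + 337·a·c^2 + 581·a·c − 120·c^3 − 343·c^2 + 343)·(−7 + 3·a + 2·c)    [combine like terms]
= 2093·a^2·c − 897·a^3·c − 598·a^2·c^2 + 1813·a^2 − 777·a^3 − 518·a^2·c − 588·a^3 + 252·a^4 + 168·a^3·c − 2359·a·c^2 + 1011·a^2·c^2 + 674·a·c^3 − 4067·a·c + 1743·a^2·c + 1162·a·c^2 + 840·c^3 − 360·a·c^3 − 240·c^4 + 2401·c^2 − 1029·a·c^2 − 686·c^3 − 2401 + 1029·a + 686·c    [distributive law]
= 3318·a^2·c − 729·a^3·c + 413·a^2·c^2 + 1813·a^2 − 1365·a^3 + 252·a^4 − 2226·a·c^2 + 314·a·c^3 − 4067·a·c + 154·c^3 − 240·c^4 + 2401·c^2 − 2401 + 1029·a + 686·c    [combine like terms]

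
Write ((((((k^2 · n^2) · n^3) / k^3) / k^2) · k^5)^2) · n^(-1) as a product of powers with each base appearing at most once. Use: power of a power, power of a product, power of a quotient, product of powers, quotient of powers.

k^4·n^9

((((((k^2 · n^2) · n^3) / k^3) / k^2) · k^5)^2) · n^(-1)
= ((((((k^2 · n^2) · n^3) / k^3) / k^2)^2) · ((k^5)^2)) · n^(-1)    [power of a product]
= ((((((k^2 · n^2) · n^3) / k^3)^2) / ((k^2)^2)) · ((k^5)^2)) · n^(-1)    [power of a quotient]
= ((((((k^2 · n^2) · n^3)^2) / ((k^3)^2)) / ((k^2)^2)) · ((k^5)^2)) · n^(-1)    [power of a quotient]
= ((((((k^2 · n^2)^2) · ((n^3)^2)) / ((k^3)^2)) / ((k^2)^2)) · ((k^5)^2)) · n^(-1)    [power of a product]
= (((((((k^2)^2) · ((n^2)^2)) · ((n^3)^2)) / ((k^3)^2)) / ((k^2)^2)) · ((k^5)^2)) · n^(-1)    [power of a product]
= (((((k^4 · ((n^2)^2)) · ((n^3)^2)) / ((k^3)^2)) / ((k^2)^2)) · ((k^5)^2)) · n^(-1)    [power of a power]
= (((((k^4 · n^4) · ((n^3)^2)) / ((k^3)^2)) / ((k^2)^2)) · ((k^5)^2)) · n^(-1)    [power of a power]
= (((((k^4 · n^4) · n^6) / ((k^3)^2)) / ((k^2)^2)) · ((k^5)^2)) · n^(-1)    [power of a power]
= (((((k^4 · n^4) · n^6) / k^6) / ((k^2)^2)) · ((k^5)^2)) · n^(-1)    [power of a power]
= (((((k^4 · n^4) · n^6) / k^6) / k^4) · ((k^5)^2)) · n^(-1)    [power of a power]
= (((((k^4 · n^4) · n^6) / k^6) / k^4) · k^10) · n^(-1)    [power of a power]
= k^4·n^9    [quotient of powers; product of powers]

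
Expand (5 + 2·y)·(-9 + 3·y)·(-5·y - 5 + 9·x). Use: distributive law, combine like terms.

(5 + 2·y)·(-9 + 3·y)·(-5·y - 5 + 9·x)
= (-45 + 15·y - 18·y + 6·y^2)·(-5·y - 5 + 9·x)    [distributive law]
= (-45 - 3·y + 6·y^2)·(-5·y - 5 + 9·x)    [combine like terms]
= 225·y + 225 - 405·x + 15·y^2 + 15·y - 27·x·y - 30·y^3 - 30·y^2 + 54·x·y^2    [distributive law]
= 240·y + 225 - 405·x - 15·y^2 - 27·x·y - 30·y^3 + 54·x·y^2    [combine like terms]

240·y + 225 - 405·x - 15·y^2 - 27·x·y - 30·y^3 + 54·x·y^2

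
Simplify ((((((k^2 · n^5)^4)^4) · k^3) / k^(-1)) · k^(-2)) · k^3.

k^37n^80

((((((k^2 · n^5)^4)^4) · k^3) / k^(-1)) · k^(-2)) · k^3
= (((((k^2 · n^5)^16) · k^3) / k^(-1)) · k^(-2)) · k^3    [power of a power]
= ((((((k^2)^16) · ((n^5)^16)) · k^3) / k^(-1)) · k^(-2)) · k^3    [power of a product]
= ((((k^32 · ((n^5)^16)) · k^3) / k^(-1)) · k^(-2)) · k^3    [power of a power]
= ((((k^32 · n^80) · k^3) / k^(-1)) · k^(-2)) · k^3    [power of a power]
= k^37n^80    [quotient of powers; product of powers]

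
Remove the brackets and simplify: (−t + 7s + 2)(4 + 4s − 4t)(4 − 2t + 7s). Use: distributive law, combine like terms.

−64t + 40t² − 284st + 92st² − 280s²t − 8t³ + 200s + 364s² + 196s³ + 32

(−t + 7s + 2)(4 + 4s − 4t)(4 − 2t + 7s)
= (−4t − 4st + 4t² + 28s + 28s² − 28st + 8 + 8s − 8t)(4 − 2t + 7s)    [distributive law]
= (−12t − 32st + 4t² + 36s + 28s² + 8)(4 − 2t + 7s)    [combine like terms]
= −48t + 24t² − 84st − 128st + 64st² − 224s²t + 16t² − 8t³ + 28st² + 144s − 72st + 252s² + 112s² − 56s²t + 196s³ + 32 − 16t + 56s    [distributive law]
= −64t + 40t² − 284st + 92st² − 280s²t − 8t³ + 200s + 364s² + 196s³ + 32    [combine like terms]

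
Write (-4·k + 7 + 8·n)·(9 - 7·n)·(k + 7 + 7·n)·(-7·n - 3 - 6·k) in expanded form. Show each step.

(-4·k + 7 + 8·n)·(9 - 7·n)·(k + 7 + 7·n)·(-7·n - 3 - 6·k)
= (-36·k + 28·k·n + 63 - 49·n + 72·n - 56·n^2)·(k + 7 + 7·n)·(-7·n - 3 - 6·k)    [distributive law]
= (-36·k + 28·k·n + 63 + 23·n - 56·n^2)·(k + 7 + 7·n)·(-7·n - 3 - 6·k)    [combine like terms]
= (-36·k^2 - 252·k - 252·k·n + 28·k^2·n + 196·k·n + 196·k·n^2 + 63·k + 441 + 441·n + 23·k·n + 161·n + 161·n^2 - 56·k·n^2 - 392·n^2 - 392·n^3)·(-7·n - 3 - 6·k)    [distributive law]
= (-36·k^2 - 189·k - 33·k·n + 28·k^2·n + 140·k·n^2 + 441 + 602·n - 231·n^2 - 392·n^3)·(-7·n - 3 - 6·k)    [combine like terms]
= 252·k^2·n + 108·k^2 + 216·k^3 + 1323·k·n + 567·k + 1134·k^2 + 231·k·n^2 + 99·k·n + 198·k^2·n - 196·k^2·n^2 - 84·k^2·n - 168·k^3·n - 980·k·n^3 - 420·k·n^2 - 840·k^2·n^2 - 3087·n - 1323 - 2646·k - 4214·n^2 - 1806·n - 3612·k·n + 1617·n^3 + 693·n^2 + 1386·k·n^2 + 2744·n^4 + 1176·n^3 + 2352·k·n^3    [distributive law]
= 366·k^2·n + 1242·k^2 + 216·k^3 - 2190·k·n - 2079·k + 1197·k·n^2 - 1036·k^2·n^2 - 168·k^3·n + 1372·k·n^3 - 4893·n - 1323 - 3521·n^2 + 2793·n^3 + 2744·n^4    [combine like terms]

366·k^2·n + 1242·k^2 + 216·k^3 - 2190·k·n - 2079·k + 1197·k·n^2 - 1036·k^2·n^2 - 168·k^3·n + 1372·k·n^3 - 4893·n - 1323 - 3521·n^2 + 2793·n^3 + 2744·n^4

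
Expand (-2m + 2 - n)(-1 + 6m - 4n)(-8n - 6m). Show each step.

(-2m + 2 - n)(-1 + 6m - 4n)(-8n - 6m)
= (2m - 12m^2 + 8mn - 2 + 12m - 8n + n - 6mn + 4n^2)(-8n - 6m)    [distributive law]
= (14m - 12m^2 + 2mn - 2 - 7n + 4n^2)(-8n - 6m)    [combine like terms]
= -112mn - 84m^2 + 96m^2n + 72m^3 - 16mn^2 - 12m^2n + 16n + 12m + 56n^2 + 42mn - 32n^3 - 24mn^2    [distributive law]
= -70mn - 84m^2 + 84m^2n + 72m^3 - 40mn^2 + 16n + 12m + 56n^2 - 32n^3    [combine like terms]

-70mn - 84m^2 + 84m^2n + 72m^3 - 40mn^2 + 16n + 12m + 56n^2 - 32n^3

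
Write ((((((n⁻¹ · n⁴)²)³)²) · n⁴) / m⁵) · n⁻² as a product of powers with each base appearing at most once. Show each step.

m⁻⁵n³⁸

((((((n⁻¹ · n⁴)²)³)²) · n⁴) / m⁵) · n⁻²
= (((((n⁻¹ · n⁴)²)⁶) · n⁴) / m⁵) · n⁻²    [power of a power]
= ((((n⁻¹ · n⁴)¹²) · n⁴) / m⁵) · n⁻²    [power of a power]
= (((((n⁻¹)¹²) · ((n⁴)¹²)) · n⁴) / m⁵) · n⁻²    [power of a product]
= (((n⁻¹² · ((n⁴)¹²)) · n⁴) / m⁵) · n⁻²    [power of a power]
= (((n⁻¹² · n⁴⁸) · n⁴) / m⁵) · n⁻²    [power of a power]
= ((n³⁶ · n⁴) / m⁵) · n⁻²    [product of powers]
= (n⁴⁰ / m⁵) · n⁻²    [product of powers]
= m⁻⁵n³⁸    [quotient of powers; product of powers]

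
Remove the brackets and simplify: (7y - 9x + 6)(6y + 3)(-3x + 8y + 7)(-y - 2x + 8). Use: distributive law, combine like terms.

-114xy^3 + 954x^2y^2 - 5199xy^2 - 336y^4 + 1938y^3 + 5457y^2 + 2745x^2y - 6963xy + 4218y - 324x^3y - 162x^3 + 1134x^2 - 2196x + 1008

(7y - 9x + 6)(6y + 3)(-3x + 8y + 7)(-y - 2x + 8)
= (42y^2 + 21y - 54xy - 27x + 36y + 18)(-3x + 8y + 7)(-y - 2x + 8)    [distributive law]
= (42y^2 + 57y - 54xy - 27x + 18)(-3x + 8y + 7)(-y - 2x + 8)    [combine like terms]
= (-126xy^2 + 336y^3 + 294y^2 - 171xy + 456y^2 + 399y + 162x^2y - 432xy^2 - 378xy + 81x^2 - 216xy - 189x - 54x + 144y + 126)(-y - 2x + 8)    [distributive law]
= (-558xy^2 + 336y^3 + 750y^2 - 765xy + 543y + 162x^2y + 81x^2 - 243x + 126)(-y - 2x + 8)    [combine like terms]
= 558xy^3 + 1116x^2y^2 - 4464xy^2 - 336y^4 - 672xy^3 + 2688y^3 - 750y^3 - 1500xy^2 + 6000y^2 + 765xy^2 + 1530x^2y - 6120xy - 543y^2 - 1086xy + 4344y - 162x^2y^2 - 324x^3y + 1296x^2y - 81x^2y - 162x^3 + 648x^2 + 243xy + 486x^2 - 1944x - 126y - 252x + 1008    [distributive law]
= -114xy^3 + 954x^2y^2 - 5199xy^2 - 336y^4 + 1938y^3 + 5457y^2 + 2745x^2y - 6963xy + 4218y - 324x^3y - 162x^3 + 1134x^2 - 2196x + 1008    [combine like terms]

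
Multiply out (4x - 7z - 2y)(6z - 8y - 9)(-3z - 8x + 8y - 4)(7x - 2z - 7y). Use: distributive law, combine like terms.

2232x²z² + 354xz³ - 4996xyz² - 1344x³z + 384x²yz + 3344xy²z - 4020x²z + 837xz² + 5970xyz + 1792x³y - 4480x²y² + 3584xy³ - 4144x²y + 2688xy² + 2016x³ + 1008x² - 2052xz - 1512xy - 252z⁴ + 54yz³ + 2668y²z² + 42z³ - 401yz² - 2384y³z - 2078y²z + 504z² + 1908yz - 896y⁴ - 560y³ + 504y²

(4x - 7z - 2y)(6z - 8y - 9)(-3z - 8x + 8y - 4)(7x - 2z - 7y)
= (24xz - 32xy - 36x - 42z² + 56yz + 63z - 12yz + 16y² + 18y)(-3z - 8x + 8y - 4)(7x - 2z - 7y)    [distributive law]
= (24xz - 32xy - 36x - 42z² + 44yz + 63z + 16y² + 18y)(-3z - 8x + 8y - 4)(7x - 2z - 7y)    [combine like terms]
= (-72xz² - 192x²z + 192xyz - 96xz + 96xyz + 256x²y - 256xy² + 128xy + 108xz + 288x² - 288xy + 144x + 126z³ + 336xz² - 336yz² + 168z² - 132yz² - 352xyz + 352y²z - 176yz - 189z² - 504xz + 504yz - 252z - 48y²z - 128xy² + 128y³ - 64y² - 54yz - 144xy + 144y² - 72y)(7x - 2z - 7y)    [distributive law]
= (264xz² - 192x²z - 64xyz - 492xz + 256x²y - 384xy² - 304xy + 288x² + 144x + 126z³ - 468yz² - 21z² + 304y²z + 274yz - 252z + 128y³ + 80y² - 72y)(7x - 2z - 7y)    [combine like terms]
= 1848x²z² - 528xz³ - 1848xyz² - 1344x³z + 384x²z² + 1344x²yz - 448x²yz + 128xyz² + 448xy²z - 3444x²z + 984xz² + 3444xyz + 1792x³y - 512x²yz - 1792x²y² - 2688x²y² + 768xy²z + 2688xy³ - 2128x²y + 608xyz + 2128xy² + 2016x³ - 576x²z - 2016x²y + 1008x² - 288xz - 1008xy + 882xz³ - 252z⁴ - 882yz³ - 3276xyz² + 936yz³ + 3276y²z² - 147xz² + 42z³ + 147yz² + 2128xy²z - 608y²z² - 2128y³z + 1918xyz - 548yz² - 1918y²z - 1764xz + 504z² + 1764yz + 896xy³ - 256y³z - 896y⁴ + 560xy² - 160y²z - 560y³ - 504xy + 144yz + 504y²    [distributive law]
= 2232x²z² + 354xz³ - 4996xyz² - 1344x³z + 384x²yz + 3344xy²z - 4020x²z + 837xz² + 5970xyz + 1792x³y - 4480x²y² + 3584xy³ - 4144x²y + 2688xy² + 2016x³ + 1008x² - 2052xz - 1512xy - 252z⁴ + 54yz³ + 2668y²z² + 42z³ - 401yz² - 2384y³z - 2078y²z + 504z² + 1908yz - 896y⁴ - 560y³ + 504y²    [combine like terms]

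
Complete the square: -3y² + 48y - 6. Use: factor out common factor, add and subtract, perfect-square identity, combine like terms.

-3y² + 48y - 6
= -3(y² - 16y) - 6    [factor out -3 from the y-terms]
= -3(y² - 16y + 64 - 64) - 6    [add and subtract 64 inside the bracket]
= -3(y - 8)² + 192 - 6    [perfect-square identity]
= -3(y - 8)² + 186    [combine constants]

-3(y - 8)² + 186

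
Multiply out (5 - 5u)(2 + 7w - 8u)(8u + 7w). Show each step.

80u + 70w - 70uw + 245w² - 400u² - 245uw² + 320u³

(5 - 5u)(2 + 7w - 8u)(8u + 7w)
= (10 + 35w - 40u - 10u - 35uw + 40u²)(8u + 7w)    [distributive law]
= (10 + 35w - 50u - 35uw + 40u²)(8u + 7w)    [combine like terms]
= 80u + 70w + 280uw + 245w² - 400u² - 350uw - 280u²w - 245uw² + 320u³ + 280u²w    [distributive law]
= 80u + 70w - 70uw + 245w² - 400u² - 245uw² + 320u³    [combine like terms]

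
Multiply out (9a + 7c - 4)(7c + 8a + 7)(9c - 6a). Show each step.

777ac² - 66a²c - 432a³ + 153ac - 186a² + 441c³ + 189c² - 252c + 168a

(9a + 7c - 4)(7c + 8a + 7)(9c - 6a)
= (63ac + 72a² + 63a + 49c² + 56ac + 49c - 28c - 32a - 28)(9c - 6a)    [distributive law]
= (119ac + 72a² + 31a + 49c² + 21c - 28)(9c - 6a)    [combine like terms]
= 1071ac² - 714a²c + 648a²c - 432a³ + 279ac - 186a² + 441c³ - 294ac² + 189c² - 126ac - 252c + 168a    [distributive law]
= 777ac² - 66a²c - 432a³ + 153ac - 186a² + 441c³ + 189c² - 252c + 168a    [combine like terms]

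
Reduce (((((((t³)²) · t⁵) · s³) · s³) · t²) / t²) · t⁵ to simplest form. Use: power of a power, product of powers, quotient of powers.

(((((((t³)²) · t⁵) · s³) · s³) · t²) / t²) · t⁵
= (((((t⁶ · t⁵) · s³) · s³) · t²) / t²) · t⁵    [power of a power]
= ((((t¹¹ · s³) · s³) · t²) / t²) · t⁵    [product of powers]
= s⁶t¹⁶    [quotient of powers; product of powers]

s⁶t¹⁶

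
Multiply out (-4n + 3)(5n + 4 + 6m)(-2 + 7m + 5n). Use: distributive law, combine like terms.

(-4n + 3)(5n + 4 + 6m)(-2 + 7m + 5n)
= (-20n^2 - 16n - 24mn + 15n + 12 + 18m)(-2 + 7m + 5n)    [distributive law]
= (-20n^2 - n - 24mn + 12 + 18m)(-2 + 7m + 5n)    [combine like terms]
= 40n^2 - 140mn^2 - 100n^3 + 2n - 7mn - 5n^2 + 48mn - 168m^2n - 120mn^2 - 24 + 84m + 60n - 36m + 126m^2 + 90mn    [distributive law]
= 35n^2 - 260mn^2 - 100n^3 + 62n + 131mn - 168m^2n - 24 + 48m + 126m^2    [combine like terms]

35n^2 - 260mn^2 - 100n^3 + 62n + 131mn - 168m^2n - 24 + 48m + 126m^2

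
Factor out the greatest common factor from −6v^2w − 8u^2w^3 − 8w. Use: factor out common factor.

−6v^2w − 8u^2w^3 − 8w
= 2(−3v^2w − 4u^2w^3 − 4w)    [factor out 2]
= 2w(−3v^2 − 4u^2w^2 − 4)    [factor out w]

2w(−3v^2 − 4u^2w^2 − 4)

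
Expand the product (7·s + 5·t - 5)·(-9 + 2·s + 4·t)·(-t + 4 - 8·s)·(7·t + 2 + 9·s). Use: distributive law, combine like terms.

6124·s·t² - 5819·s·t + 10549·s²·t + 316·s - 4588·s² + 5536·s³ - 4008·s²·t² - 3646·s³·t - 1008·s⁴ - 1566·s·t³ + 975·t³ - 1845·t² + 650·t - 140·t⁴ + 360

(7·s + 5·t - 5)·(-9 + 2·s + 4·t)·(-t + 4 - 8·s)·(7·t + 2 + 9·s)
= (-63·s + 14·s² + 28·s·t - 45·t + 10·s·t + 20·t² + 45 - 10·s - 20·t)·(-t + 4 - 8·s)·(7·t + 2 + 9·s)    [distributive law]
= (-73·s + 14·s² + 38·s·t - 65·t + 20·t² + 45)·(-t + 4 - 8·s)·(7·t + 2 + 9·s)    [combine like terms]
= (73·s·t - 292·s + 584·s² - 14·s²·t + 56·s² - 112·s³ - 38·s·t² + 152·s·t - 304·s²·t + 65·t² - 260·t + 520·s·t - 20·t³ + 80·t² - 160·s·t² - 45·t + 180 - 360·s)·(7·t + 2 + 9·s)    [distributive law]
= (745·s·t - 652·s + 640·s² - 318·s²·t - 112·s³ - 198·s·t² + 145·t² - 305·t - 20·t³ + 180)·(7·t + 2 + 9·s)    [combine like terms]
= 5215·s·t² + 1490·s·t + 6705·s²·t - 4564·s·t - 1304·s - 5868·s² + 4480·s²·t + 1280·s² + 5760·s³ - 2226·s²·t² - 636·s²·t - 2862·s³·t - 784·s³·t - 224·s³ - 1008·s⁴ - 1386·s·t³ - 396·s·t² - 1782·s²·t² + 1015·t³ + 290·t² + 1305·s·t² - 2135·t² - 610·t - 2745·s·t - 140·t⁴ - 40·t³ - 180·s·t³ + 1260·t + 360 + 1620·s    [distributive law]
= 6124·s·t² - 5819·s·t + 10549·s²·t + 316·s - 4588·s² + 5536·s³ - 4008·s²·t² - 3646·s³·t - 1008·s⁴ - 1566·s·t³ + 975·t³ - 1845·t² + 650·t - 140·t⁴ + 360    [combine like terms]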